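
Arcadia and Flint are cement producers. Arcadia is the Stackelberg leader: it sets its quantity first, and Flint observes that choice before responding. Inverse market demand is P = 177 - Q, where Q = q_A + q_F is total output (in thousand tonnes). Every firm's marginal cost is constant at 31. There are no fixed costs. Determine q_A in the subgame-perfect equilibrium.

73

Solve by backward induction. Given q_A, the follower Flint maximises π_F = (177 - q_A - q_F)q_F - 31q_F.
Setting the follower's marginal profit to zero, 146 - q_A - 2q_F = 0, i.e. q_F = (146 - q_A)/2.
The leader anticipates this reaction. Substituting into P = 177 - Q gives P = 104 - (1/2)q_A, so π_A = (104 - (1/2)q_A)q_A - 31q_A.
Maximising: ∂π_A/∂q_A = 73 - q_A = 0, giving q_A = 73.
Then q_F = (146 - 73)/2 = 73/2.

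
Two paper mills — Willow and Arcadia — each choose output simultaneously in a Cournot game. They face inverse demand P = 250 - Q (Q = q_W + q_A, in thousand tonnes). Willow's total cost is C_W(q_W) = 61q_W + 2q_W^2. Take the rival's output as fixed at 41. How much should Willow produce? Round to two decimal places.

24.67

With the rival's output fixed at 41, Willow's profit is π_W = (250 - 41 - q_W)q_W - (61q_W + 2q_W²) = (209 - q_W)q_W - (61q_W + 2q_W²).
∂π_W/∂q_W = 148 - 6q_W = 0, so q_W = 74/3.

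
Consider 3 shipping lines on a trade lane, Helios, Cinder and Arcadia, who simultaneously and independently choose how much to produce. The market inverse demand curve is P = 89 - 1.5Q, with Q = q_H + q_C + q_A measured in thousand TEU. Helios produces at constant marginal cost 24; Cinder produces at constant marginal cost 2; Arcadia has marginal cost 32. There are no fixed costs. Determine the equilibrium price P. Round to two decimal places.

Helios's profit: π_H = (89 - 1.5Q)q_H - (24q_H). Setting ∂π_H/∂q_H = 0: 65 - 3q_H - (3/2)(q_C + q_A) = 0.
Cinder's first-order condition: 87 - 3q_C - (3/2)(q_H + q_A) = 0.
Arcadia's profit: π_A = (89 - 1.5Q)q_A - (32q_A). Setting ∂π_A/∂q_A = 0: 57 - 3q_A - (3/2)(q_H + q_C) = 0.
Summing all 3 equations gives 209 − 6Q = 0, hence Q = 209/6.
Back-substituting: q_H = (65 − 209/4)/(3/2) = 17/2, q_C = (87 − 209/4)/(3/2) = 139/6, q_A = (57 − 209/4)/(3/2) = 19/6.
Total output Q = 209/6, so price P = 89 - (3/2)·(209/6) = 147/4.

36.75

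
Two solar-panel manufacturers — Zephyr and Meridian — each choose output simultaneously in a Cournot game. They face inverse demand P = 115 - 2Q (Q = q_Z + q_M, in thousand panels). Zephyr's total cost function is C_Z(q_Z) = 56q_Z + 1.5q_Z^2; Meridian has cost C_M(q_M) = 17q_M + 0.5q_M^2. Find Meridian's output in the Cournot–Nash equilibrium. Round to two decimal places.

Zephyr's profit: π_Z = (115 - 2Q)q_Z - (56q_Z + (3/2)q_Z²). Setting ∂π_Z/∂q_Z = 0: 59 - 7q_Z - 2(q_M) = 0.
Meridian's first-order condition: 98 - 5q_M - 2(q_Z) = 0.
Best responses: q_Z = (59 - 2q_M)/7, q_M = (98 - 2q_Z)/5.
Solving the pair: q_Z = 99/31, q_M = 568/31.

18.32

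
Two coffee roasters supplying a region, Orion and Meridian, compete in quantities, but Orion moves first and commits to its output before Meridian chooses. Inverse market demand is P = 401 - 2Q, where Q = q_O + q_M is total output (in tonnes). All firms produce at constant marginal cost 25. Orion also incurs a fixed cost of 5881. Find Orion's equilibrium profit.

2955

The follower Meridian best-responds to any q_O: π_M = (401 - 2Q)q_M - 25q_M.
Follower FOC: 376 - 2q_O - 4q_M = 0, so q_M(q_O) = (376 - 2q_O)/4.
The leader anticipates this reaction. Substituting into P = 401 - 2Q gives P = 213 - q_O, so π_O = (213 - q_O)q_O - 25q_O.
Maximising: ∂π_O/∂q_O = 188 - 2q_O = 0, giving q_O = 94.
Then q_M = (376 - 2·94)/4 = 47.
Price P = 401 - 2·141 = 119.
Orion's profit: (119 - 25)·94 - 5881 = 2955.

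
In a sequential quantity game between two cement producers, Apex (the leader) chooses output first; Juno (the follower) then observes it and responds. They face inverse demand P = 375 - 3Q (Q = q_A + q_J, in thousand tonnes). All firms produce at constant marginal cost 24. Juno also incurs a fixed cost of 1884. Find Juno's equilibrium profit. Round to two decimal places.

682.69

Solve by backward induction. Given q_A, the follower Juno maximises π_J = (375 - 3q_A - 3q_J)q_J - 24q_J.
∂π_J/∂q_J = 351 - 3q_A - 6q_J = 0 gives the reaction function q_J = (351 - 3q_A)/6.
Apex substitutes q_J(q_A) into its own profit: π_A = q_A(375 - 3q_A - (351 - 3q_A)/2) - 24q_A = (399/2 - (3/2)q_A)q_A - 24q_A.
Leader FOC: 351/2 - 3q_A = 0, so q_A = 117/2.
Then q_J = (351 - 3·(117/2))/6 = 117/4.
Price P = 375 - 3·(351/4) = 447/4.
Juno's profit: (447/4 - 24)·(117/4) - 1884 = 682.6875.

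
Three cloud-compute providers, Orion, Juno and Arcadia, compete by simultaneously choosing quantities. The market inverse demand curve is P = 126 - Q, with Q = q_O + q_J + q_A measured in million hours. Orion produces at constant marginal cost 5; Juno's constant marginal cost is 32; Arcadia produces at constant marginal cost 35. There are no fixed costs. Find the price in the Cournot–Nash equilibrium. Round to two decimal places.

Orion's profit: π_O = (126 - Q)q_O - (5q_O). Setting ∂π_O/∂q_O = 0: 121 - 2q_O - (q_J + q_A) = 0.
Juno's profit: π_J = (126 - Q)q_J - (32q_J). Setting ∂π_J/∂q_J = 0: 94 - 2q_J - (q_O + q_A) = 0.
Arcadia's profit: π_A = (126 - Q)q_A - (35q_A). Setting ∂π_A/∂q_A = 0: 91 - 2q_A - (q_O + q_J) = 0.
Adding the 3 conditions: 306 − 2Q − 2Q = 0, i.e. Q = 153/2.
Back-substituting: q_O = (121 − 153/2) = 89/2, q_J = (94 − 153/2) = 35/2, q_A = (91 − 153/2) = 29/2.
Total output Q = 153/2, so price P = 126 - 153/2 = 99/2.

49.50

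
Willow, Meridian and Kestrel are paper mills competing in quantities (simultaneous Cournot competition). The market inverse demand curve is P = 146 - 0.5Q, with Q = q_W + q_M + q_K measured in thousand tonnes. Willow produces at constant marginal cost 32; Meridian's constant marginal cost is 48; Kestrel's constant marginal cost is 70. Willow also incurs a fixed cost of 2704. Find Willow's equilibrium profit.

824

Willow's profit: π_W = (146 - 0.5Q)q_W - (32q_W). Setting ∂π_W/∂q_W = 0: 114 - q_W - (1/2)(q_M + q_K) = 0.
Meridian's profit: π_M = (146 - 0.5Q)q_M - (48q_M). Setting ∂π_M/∂q_M = 0: 98 - q_M - (1/2)(q_W + q_K) = 0.
Kestrel's profit: π_K = (146 - 0.5Q)q_K - (70q_K). Setting ∂π_K/∂q_K = 0: 76 - q_K - (1/2)(q_W + q_M) = 0.
Adding the 3 first-order conditions: 288 − 2Q = 0, so Q = 144.
Back-substituting: q_W = (114 − 72)/(1/2) = 84, q_M = (98 − 72)/(1/2) = 52, q_K = (76 − 72)/(1/2) = 8.
Price P = 146 - (1/2)·144 = 74.
Willow's profit: (74 - 32)·84 - 2704 = 824.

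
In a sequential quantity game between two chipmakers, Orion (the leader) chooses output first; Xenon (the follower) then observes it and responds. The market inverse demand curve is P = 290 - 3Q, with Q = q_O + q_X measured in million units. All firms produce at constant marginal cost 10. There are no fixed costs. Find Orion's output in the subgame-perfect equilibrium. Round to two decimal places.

The follower Xenon best-responds to any q_O: π_X = (290 - 3Q)q_X - 10q_X.
Setting the follower's marginal profit to zero, 280 - 3q_O - 6q_X = 0, i.e. q_X = (280 - 3q_O)/6.
The leader anticipates this reaction. Substituting into P = 290 - 3Q gives P = 150 - (3/2)q_O, so π_O = (150 - (3/2)q_O)q_O - 10q_O.
Leader FOC: 140 - 3q_O = 0, so q_O = 140/3.
Then q_X = (280 - 3·(140/3))/6 = 70/3.

46.67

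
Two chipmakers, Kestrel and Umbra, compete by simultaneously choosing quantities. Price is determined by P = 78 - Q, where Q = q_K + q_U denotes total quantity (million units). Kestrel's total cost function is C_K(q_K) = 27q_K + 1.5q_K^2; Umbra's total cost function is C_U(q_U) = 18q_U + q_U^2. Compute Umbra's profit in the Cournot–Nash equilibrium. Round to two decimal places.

Kestrel's profit: π_K = (78 - Q)q_K - (27q_K + (3/2)q_K²). Setting ∂π_K/∂q_K = 0: 51 - 5q_K - (q_U) = 0.
Umbra's first-order condition: 60 - 4q_U - (q_K) = 0.
Rearranging gives the reaction functions q_K = (51 - q_U)/5 and q_U = (60 - q_K)/4.
Solving the pair: q_K = 144/19, q_U = 249/19.
Price P = 78 - 393/19 = 1089/19.
Umbra's profit: (1089/19)·(249/19) - 18·(249/19) - (249/19)² = 343.4958.

343.50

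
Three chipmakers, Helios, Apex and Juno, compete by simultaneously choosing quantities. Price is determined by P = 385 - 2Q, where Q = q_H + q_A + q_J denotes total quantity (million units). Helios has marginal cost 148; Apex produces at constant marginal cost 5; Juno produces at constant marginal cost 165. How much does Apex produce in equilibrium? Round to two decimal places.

Helios's profit: π_H = (385 - 2Q)q_H - (148q_H). Setting ∂π_H/∂q_H = 0: 237 - 4q_H - 2(q_A + q_J) = 0.
Apex's first-order condition: 380 - 4q_A - 2(q_H + q_J) = 0.
Juno's first-order condition: 220 - 4q_J - 2(q_H + q_A) = 0.
Summing all 3 equations gives 837 − 8Q = 0, hence Q = 837/8.
Back-substituting: q_H = (237 − 837/4)/2 = 111/8, q_A = (380 − 837/4)/2 = 683/8, q_J = (220 − 837/4)/2 = 43/8.

85.38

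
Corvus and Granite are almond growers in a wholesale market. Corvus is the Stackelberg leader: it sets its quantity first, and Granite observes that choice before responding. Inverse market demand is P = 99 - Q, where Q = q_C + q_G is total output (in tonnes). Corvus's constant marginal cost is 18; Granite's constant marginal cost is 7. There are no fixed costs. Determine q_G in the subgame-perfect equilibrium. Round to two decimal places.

28.50

The follower Granite best-responds to any q_C: π_G = (99 - Q)q_G - 7q_G.
Setting the follower's marginal profit to zero, 92 - q_C - 2q_G = 0, i.e. q_G = (92 - q_C)/2.
Corvus substitutes q_G(q_C) into its own profit: π_C = q_C(99 - q_C - (92 - q_C)/2) - 18q_C = (53 - (1/2)q_C)q_C - 18q_C.
Leader FOC: 35 - q_C = 0, so q_C = 35.
Then q_G = (92 - 35)/2 = 57/2.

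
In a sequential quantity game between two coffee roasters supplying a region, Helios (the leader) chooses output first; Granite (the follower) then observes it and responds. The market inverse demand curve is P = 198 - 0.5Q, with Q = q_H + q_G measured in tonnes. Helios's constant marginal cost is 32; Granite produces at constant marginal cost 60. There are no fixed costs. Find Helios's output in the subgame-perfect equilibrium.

194

Solve by backward induction. Given q_H, the follower Granite maximises π_G = (198 - (1/2)q_H - (1/2)q_G)q_G - 60q_G.
∂π_G/∂q_G = 138 - (1/2)q_H - q_G = 0 gives the reaction function q_G = (138 - (1/2)q_H).
The leader anticipates this reaction. Substituting into P = 198 - 0.5Q gives P = 129 - (1/4)q_H, so π_H = (129 - (1/4)q_H)q_H - 32q_H.
Maximising: ∂π_H/∂q_H = 97 - (1/2)q_H = 0, giving q_H = 194.
Then q_G = (138 - (1/2)·194) = 41.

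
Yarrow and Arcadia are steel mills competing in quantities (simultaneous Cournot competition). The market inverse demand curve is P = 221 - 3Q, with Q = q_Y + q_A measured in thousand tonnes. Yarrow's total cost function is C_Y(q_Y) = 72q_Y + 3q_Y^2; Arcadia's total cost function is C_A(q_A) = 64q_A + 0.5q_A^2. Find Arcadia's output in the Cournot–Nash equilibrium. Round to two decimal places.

19.16

Yarrow's profit: π_Y = (221 - 3Q)q_Y - (72q_Y + 3q_Y²). Setting ∂π_Y/∂q_Y = 0: 149 - 12q_Y - 3(q_A) = 0.
Arcadia's profit: π_A = (221 - 3Q)q_A - (64q_A + (1/2)q_A²). Setting ∂π_A/∂q_A = 0: 157 - 7q_A - 3(q_Y) = 0.
Best responses: q_Y = (149 - 3q_A)/12, q_A = (157 - 3q_Y)/7.
Substituting one into the other gives q_Y = 572/75 and q_A = 479/25.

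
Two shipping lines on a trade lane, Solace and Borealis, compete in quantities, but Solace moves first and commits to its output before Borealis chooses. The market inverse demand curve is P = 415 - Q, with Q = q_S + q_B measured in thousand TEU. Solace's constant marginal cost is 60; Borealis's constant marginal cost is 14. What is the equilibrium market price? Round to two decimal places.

137.25

Solve by backward induction. Given q_S, the follower Borealis maximises π_B = (415 - q_S - q_B)q_B - 14q_B.
Setting the follower's marginal profit to zero, 401 - q_S - 2q_B = 0, i.e. q_B = (401 - q_S)/2.
The leader anticipates this reaction. Substituting into P = 415 - Q gives P = 429/2 - (1/2)q_S, so π_S = (429/2 - (1/2)q_S)q_S - 60q_S.
The leader's first-order condition 309/2 - q_S = 0 yields q_S = 309/2.
Then q_B = (401 - 309/2)/2 = 493/4.
Total output Q = 1111/4, so price P = 415 - 1111/4 = 549/4.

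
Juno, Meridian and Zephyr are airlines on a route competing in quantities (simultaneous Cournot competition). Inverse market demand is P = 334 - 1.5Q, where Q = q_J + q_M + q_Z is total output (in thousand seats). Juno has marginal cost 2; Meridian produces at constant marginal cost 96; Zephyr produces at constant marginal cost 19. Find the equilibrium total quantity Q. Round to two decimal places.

147.50

Juno's profit: π_J = (334 - 1.5Q)q_J - (2q_J). Setting ∂π_J/∂q_J = 0: 332 - 3q_J - (3/2)(q_M + q_Z) = 0.
Meridian's profit: π_M = (334 - 1.5Q)q_M - (96q_M). Setting ∂π_M/∂q_M = 0: 238 - 3q_M - (3/2)(q_J + q_Z) = 0.
Zephyr's profit: π_Z = (334 - 1.5Q)q_Z - (19q_Z). Setting ∂π_Z/∂q_Z = 0: 315 - 3q_Z - (3/2)(q_J + q_M) = 0.
Summing all 3 equations gives 885 − 6Q = 0, hence Q = 295/2.
Back-substituting: q_J = (332 − 885/4)/(3/2) = 443/6, q_M = (238 − 885/4)/(3/2) = 67/6, q_Z = (315 − 885/4)/(3/2) = 125/2.
Total output Q = 443/6 + 67/6 + 125/2 = 295/2.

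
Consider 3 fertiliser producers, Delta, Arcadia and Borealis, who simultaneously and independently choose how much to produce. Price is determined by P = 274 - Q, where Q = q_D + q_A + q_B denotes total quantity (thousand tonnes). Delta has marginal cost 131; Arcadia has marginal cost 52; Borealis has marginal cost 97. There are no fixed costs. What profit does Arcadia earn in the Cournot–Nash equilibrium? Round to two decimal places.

Delta's profit: π_D = (274 - Q)q_D - (131q_D). Setting ∂π_D/∂q_D = 0: 143 - 2q_D - (q_A + q_B) = 0.
Arcadia's first-order condition: 222 - 2q_A - (q_D + q_B) = 0.
Borealis's profit: π_B = (274 - Q)q_B - (97q_B). Setting ∂π_B/∂q_B = 0: 177 - 2q_B - (q_D + q_A) = 0.
Summing all 3 equations gives 542 − 4Q = 0, hence Q = 271/2.
Back-substituting: q_D = (143 − 271/2) = 15/2, q_A = (222 − 271/2) = 173/2, q_B = (177 − 271/2) = 83/2.
Price P = 274 - 271/2 = 277/2.
Arcadia's profit: (277/2 - 52)·(173/2) = 7482.2500.

7482.25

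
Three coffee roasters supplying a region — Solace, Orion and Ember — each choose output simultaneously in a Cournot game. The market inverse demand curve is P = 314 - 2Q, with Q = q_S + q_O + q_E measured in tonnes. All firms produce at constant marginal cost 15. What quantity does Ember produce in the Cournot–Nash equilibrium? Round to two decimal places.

37.38

A representative firm's profit is π_i = q_i(314 - 2Q) - 15q_i.
First-order condition (treating rivals' output as given): 299 - 4q_i - 2·Σ_{j≠i} q_j = 0.
With identical firms every q_j equals q_i, so Σ_{j≠i} q_j = 2q_i and 299 = 8q_i, giving q_i = 299/8.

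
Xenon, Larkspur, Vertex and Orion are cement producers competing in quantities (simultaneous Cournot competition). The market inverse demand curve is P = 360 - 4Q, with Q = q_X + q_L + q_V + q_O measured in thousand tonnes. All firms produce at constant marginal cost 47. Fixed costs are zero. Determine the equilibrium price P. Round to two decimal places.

Each firm earns π_i = (360 - 4Q)q_i - 47q_i.
Setting ∂π_i/∂q_i = 0 with rivals' quantities fixed: 313 - 8q_i - 4·Σ_{j≠i} q_j = 0.
By symmetry each firm produces the same amount; substituting Σ_{j≠i} q_j = 3q_i yields q_i = 313/20.
Total output Q = 313/5, so price P = 360 - 4·(313/5) = 548/5.

109.60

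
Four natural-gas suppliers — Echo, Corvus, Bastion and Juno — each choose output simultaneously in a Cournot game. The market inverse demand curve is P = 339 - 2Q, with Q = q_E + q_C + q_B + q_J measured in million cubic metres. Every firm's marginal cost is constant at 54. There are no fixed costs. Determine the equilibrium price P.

Each firm earns π_i = (339 - 2Q)q_i - 54q_i.
Setting ∂π_i/∂q_i = 0 with rivals' quantities fixed: 285 - 4q_i - 2·Σ_{j≠i} q_j = 0.
By symmetry each firm produces the same amount; substituting Σ_{j≠i} q_j = 3q_i yields q_i = 285/10 = 57/2.
Total output Q = 114, so price P = 339 - 2·114 = 111.

111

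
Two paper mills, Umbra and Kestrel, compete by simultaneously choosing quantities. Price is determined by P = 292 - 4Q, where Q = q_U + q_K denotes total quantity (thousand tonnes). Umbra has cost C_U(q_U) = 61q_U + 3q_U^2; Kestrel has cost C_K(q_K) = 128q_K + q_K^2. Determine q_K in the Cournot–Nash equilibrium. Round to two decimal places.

Umbra's profit: π_U = (292 - 4Q)q_U - (61q_U + 3q_U²). Setting ∂π_U/∂q_U = 0: 231 - 14q_U - 4(q_K) = 0.
Kestrel's profit: π_K = (292 - 4Q)q_K - (128q_K + q_K²). Setting ∂π_K/∂q_K = 0: 164 - 10q_K - 4(q_U) = 0.
Rearranging gives the reaction functions q_U = (231 - 4q_K)/14 and q_K = (164 - 4q_U)/10.
Solving the pair: q_U = 827/62, q_K = 343/31.

11.06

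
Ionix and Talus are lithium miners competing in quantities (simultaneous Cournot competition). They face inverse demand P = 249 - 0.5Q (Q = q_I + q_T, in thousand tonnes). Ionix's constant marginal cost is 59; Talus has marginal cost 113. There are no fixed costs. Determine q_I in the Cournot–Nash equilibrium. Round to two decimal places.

Ionix's profit: π_I = (249 - 0.5Q)q_I - (59q_I). Setting ∂π_I/∂q_I = 0: 190 - q_I - (1/2)(q_T) = 0.
Talus's first-order condition: 136 - q_T - (1/2)(q_I) = 0.
So q_I = (190 - (1/2)q_T) and q_T = (136 - (1/2)q_I).
Solving the pair: q_I = 488/3, q_T = 164/3.

162.67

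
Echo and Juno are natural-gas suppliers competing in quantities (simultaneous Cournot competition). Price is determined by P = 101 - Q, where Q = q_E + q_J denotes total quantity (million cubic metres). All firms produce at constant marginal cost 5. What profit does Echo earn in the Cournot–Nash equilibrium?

1024

Each firm earns π_i = (101 - Q)q_i - 5q_i.
Setting ∂π_i/∂q_i = 0 with rivals' quantities fixed: 96 - 2q_i - q_j = 0.
With identical firms every q_j equals q_i, so q_j = q_i and 96 = 3q_i, giving q_i = 32.
Price P = 101 - 64 = 37.
Echo's profit: (37 - 5)·32 = 1024.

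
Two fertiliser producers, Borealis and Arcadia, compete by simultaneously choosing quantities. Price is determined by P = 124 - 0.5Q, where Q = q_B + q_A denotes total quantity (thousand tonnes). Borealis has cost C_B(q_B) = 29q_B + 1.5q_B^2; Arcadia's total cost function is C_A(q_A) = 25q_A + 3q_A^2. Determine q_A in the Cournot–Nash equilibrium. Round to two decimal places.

12.56

Borealis's profit: π_B = (124 - 0.5Q)q_B - (29q_B + (3/2)q_B²). Setting ∂π_B/∂q_B = 0: 95 - 4q_B - (1/2)(q_A) = 0.
Arcadia's first-order condition: 99 - 7q_A - (1/2)(q_B) = 0.
Rearranging gives the reaction functions q_B = (95 - (1/2)q_A)/4 and q_A = (99 - (1/2)q_B)/7.
Substituting one into the other gives q_B = 22.1802 and q_A = 1394/111.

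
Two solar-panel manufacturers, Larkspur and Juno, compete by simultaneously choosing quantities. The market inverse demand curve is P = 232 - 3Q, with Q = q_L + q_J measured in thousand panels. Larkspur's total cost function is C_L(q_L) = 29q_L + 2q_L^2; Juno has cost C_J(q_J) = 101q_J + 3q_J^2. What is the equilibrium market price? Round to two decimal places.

Larkspur's profit: π_L = (232 - 3Q)q_L - (29q_L + 2q_L²). Setting ∂π_L/∂q_L = 0: 203 - 10q_L - 3(q_J) = 0.
Juno's profit: π_J = (232 - 3Q)q_J - (101q_J + 3q_J²). Setting ∂π_J/∂q_J = 0: 131 - 12q_J - 3(q_L) = 0.
Rearranging gives the reaction functions q_L = (203 - 3q_J)/10 and q_J = (131 - 3q_L)/12.
Solving the pair: q_L = 681/37, q_J = 701/111.
Total output Q = 24.7207, so price P = 232 - 3·24.7207 = 157.8378.

157.84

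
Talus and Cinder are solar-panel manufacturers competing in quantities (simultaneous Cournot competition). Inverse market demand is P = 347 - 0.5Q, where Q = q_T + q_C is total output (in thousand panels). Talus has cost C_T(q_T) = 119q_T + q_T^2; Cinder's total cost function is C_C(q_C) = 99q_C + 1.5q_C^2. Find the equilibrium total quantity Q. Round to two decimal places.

Talus's profit: π_T = (347 - 0.5Q)q_T - (119q_T + q_T²). Setting ∂π_T/∂q_T = 0: 228 - 3q_T - (1/2)(q_C) = 0.
Cinder's profit: π_C = (347 - 0.5Q)q_C - (99q_C + (3/2)q_C²). Setting ∂π_C/∂q_C = 0: 248 - 4q_C - (1/2)(q_T) = 0.
Best responses: q_T = (228 - (1/2)q_C)/3, q_C = (248 - (1/2)q_T)/4.
Solving the pair: q_T = 67.0638, q_C = 53.6170.
Total output Q = 67.0638 + 53.6170 = 120.6809.

120.68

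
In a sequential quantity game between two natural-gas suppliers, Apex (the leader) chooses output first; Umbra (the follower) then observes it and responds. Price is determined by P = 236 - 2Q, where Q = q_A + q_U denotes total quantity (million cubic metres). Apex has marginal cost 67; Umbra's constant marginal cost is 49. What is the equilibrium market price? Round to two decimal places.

The follower Umbra best-responds to any q_A: π_U = (236 - 2Q)q_U - 49q_U.
Setting the follower's marginal profit to zero, 187 - 2q_A - 4q_U = 0, i.e. q_U = (187 - 2q_A)/4.
Apex substitutes q_U(q_A) into its own profit: π_A = q_A(236 - 2q_A - (187 - 2q_A)/2) - 67q_A = (285/2 - q_A)q_A - 67q_A.
Maximising: ∂π_A/∂q_A = 151/2 - 2q_A = 0, giving q_A = 151/4.
Then q_U = (187 - 2·(151/4))/4 = 223/8.
Total output Q = 525/8, so price P = 236 - 2·(525/8) = 419/4.

104.75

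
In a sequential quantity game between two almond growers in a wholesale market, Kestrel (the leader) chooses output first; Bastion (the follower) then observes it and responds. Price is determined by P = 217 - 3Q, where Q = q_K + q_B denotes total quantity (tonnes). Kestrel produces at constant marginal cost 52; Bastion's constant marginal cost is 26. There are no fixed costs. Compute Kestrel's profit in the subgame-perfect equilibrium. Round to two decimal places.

805.04

Solve by backward induction. Given q_K, the follower Bastion maximises π_B = (217 - 3q_K - 3q_B)q_B - 26q_B.
∂π_B/∂q_B = 191 - 3q_K - 6q_B = 0 gives the reaction function q_B = (191 - 3q_K)/6.
The leader anticipates this reaction. Substituting into P = 217 - 3Q gives P = 243/2 - (3/2)q_K, so π_K = (243/2 - (3/2)q_K)q_K - 52q_K.
The leader's first-order condition 139/2 - 3q_K = 0 yields q_K = 139/6.
Then q_B = (191 - 3·(139/6))/6 = 81/4.
Price P = 217 - 3·(521/12) = 347/4.
Kestrel's profit: (347/4 - 52)·(139/6) = 805.0417.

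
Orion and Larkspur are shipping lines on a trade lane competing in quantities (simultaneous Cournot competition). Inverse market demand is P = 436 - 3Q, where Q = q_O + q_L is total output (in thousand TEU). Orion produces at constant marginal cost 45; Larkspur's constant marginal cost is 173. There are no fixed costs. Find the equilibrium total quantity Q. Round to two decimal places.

72.67

Orion's profit: π_O = (436 - 3Q)q_O - (45q_O). Setting ∂π_O/∂q_O = 0: 391 - 6q_O - 3(q_L) = 0.
Larkspur's profit: π_L = (436 - 3Q)q_L - (173q_L). Setting ∂π_L/∂q_L = 0: 263 - 6q_L - 3(q_O) = 0.
Best responses: q_O = (391 - 3q_L)/6, q_L = (263 - 3q_O)/6.
Solving the pair: q_O = 173/3, q_L = 15.
Total output Q = 173/3 + 15 = 218/3.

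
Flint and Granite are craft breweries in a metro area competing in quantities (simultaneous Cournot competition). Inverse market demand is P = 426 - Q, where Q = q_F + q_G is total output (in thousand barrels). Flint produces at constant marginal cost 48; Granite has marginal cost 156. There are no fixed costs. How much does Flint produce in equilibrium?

Flint's profit: π_F = (426 - Q)q_F - (48q_F). Setting ∂π_F/∂q_F = 0: 378 - 2q_F - (q_G) = 0.
Granite's profit: π_G = (426 - Q)q_G - (156q_G). Setting ∂π_G/∂q_G = 0: 270 - 2q_G - (q_F) = 0.
Best responses: q_F = (378 - q_G)/2, q_G = (270 - q_F)/2.
Substituting one into the other gives q_F = 162 and q_G = 54.

162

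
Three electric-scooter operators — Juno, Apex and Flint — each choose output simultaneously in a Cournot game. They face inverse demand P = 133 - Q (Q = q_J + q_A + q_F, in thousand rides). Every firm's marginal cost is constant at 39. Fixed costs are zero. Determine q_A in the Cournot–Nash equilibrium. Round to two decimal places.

23.50

A representative firm's profit is π_i = q_i(133 - Q) - 39q_i.
First-order condition (treating rivals' output as given): 94 - 2q_i - Σ_{j≠i} q_j = 0.
With identical firms every q_j equals q_i, so Σ_{j≠i} q_j = 2q_i and 94 = 4q_i, giving q_i = 47/2.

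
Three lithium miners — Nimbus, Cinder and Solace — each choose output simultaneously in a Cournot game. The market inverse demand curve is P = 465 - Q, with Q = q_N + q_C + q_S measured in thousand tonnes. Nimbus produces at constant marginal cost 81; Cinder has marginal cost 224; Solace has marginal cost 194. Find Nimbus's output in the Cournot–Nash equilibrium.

160

Nimbus's profit: π_N = (465 - Q)q_N - (81q_N). Setting ∂π_N/∂q_N = 0: 384 - 2q_N - (q_C + q_S) = 0.
Cinder's profit: π_C = (465 - Q)q_C - (224q_C). Setting ∂π_C/∂q_C = 0: 241 - 2q_C - (q_N + q_S) = 0.
Solace's first-order condition: 271 - 2q_S - (q_N + q_C) = 0.
Summing all 3 equations gives 896 − 4Q = 0, hence Q = 224.
Back-substituting: q_N = (384 − 224) = 160, q_C = (241 − 224) = 17, q_S = (271 − 224) = 47.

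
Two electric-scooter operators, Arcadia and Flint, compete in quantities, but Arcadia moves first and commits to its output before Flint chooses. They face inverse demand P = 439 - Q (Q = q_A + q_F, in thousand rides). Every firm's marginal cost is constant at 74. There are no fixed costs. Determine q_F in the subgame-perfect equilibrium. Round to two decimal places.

Solve by backward induction. Given q_A, the follower Flint maximises π_F = (439 - q_A - q_F)q_F - 74q_F.
Follower FOC: 365 - q_A - 2q_F = 0, so q_F(q_A) = (365 - q_A)/2.
Arcadia substitutes q_F(q_A) into its own profit: π_A = q_A(439 - q_A - (365 - q_A)/2) - 74q_A = (513/2 - (1/2)q_A)q_A - 74q_A.
The leader's first-order condition 365/2 - q_A = 0 yields q_A = 365/2.
Then q_F = (365 - 365/2)/2 = 365/4.

91.25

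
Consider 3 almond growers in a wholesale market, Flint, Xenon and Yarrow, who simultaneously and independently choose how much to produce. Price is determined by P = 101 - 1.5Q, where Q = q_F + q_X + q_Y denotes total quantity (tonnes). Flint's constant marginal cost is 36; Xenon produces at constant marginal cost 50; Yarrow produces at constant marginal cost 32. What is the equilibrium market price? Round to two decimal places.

54.75

Flint's profit: π_F = (101 - 1.5Q)q_F - (36q_F). Setting ∂π_F/∂q_F = 0: 65 - 3q_F - (3/2)(q_X + q_Y) = 0.
Xenon's profit: π_X = (101 - 1.5Q)q_X - (50q_X). Setting ∂π_X/∂q_X = 0: 51 - 3q_X - (3/2)(q_F + q_Y) = 0.
Yarrow's profit: π_Y = (101 - 1.5Q)q_Y - (32q_Y). Setting ∂π_Y/∂q_Y = 0: 69 - 3q_Y - (3/2)(q_F + q_X) = 0.
Summing all 3 equations gives 185 − 6Q = 0, hence Q = 185/6.
Back-substituting: q_F = (65 − 185/4)/(3/2) = 25/2, q_X = (51 − 185/4)/(3/2) = 19/6, q_Y = (69 − 185/4)/(3/2) = 91/6.
Total output Q = 185/6, so price P = 101 - (3/2)·(185/6) = 219/4.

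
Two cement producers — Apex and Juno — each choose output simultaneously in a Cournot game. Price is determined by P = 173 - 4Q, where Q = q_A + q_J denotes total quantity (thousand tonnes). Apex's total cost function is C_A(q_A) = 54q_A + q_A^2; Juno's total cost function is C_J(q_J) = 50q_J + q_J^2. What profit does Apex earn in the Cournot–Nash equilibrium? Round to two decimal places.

Apex's profit: π_A = (173 - 4Q)q_A - (54q_A + q_A²). Setting ∂π_A/∂q_A = 0: 119 - 10q_A - 4(q_J) = 0.
Juno's profit: π_J = (173 - 4Q)q_J - (50q_J + q_J²). Setting ∂π_J/∂q_J = 0: 123 - 10q_J - 4(q_A) = 0.
Rearranging gives the reaction functions q_A = (119 - 4q_J)/10 and q_J = (123 - 4q_A)/10.
Solving the pair: q_A = 349/42, q_J = 377/42.
Price P = 173 - 4·(121/7) = 727/7.
Apex's profit: (727/7)·(349/42) - 54·(349/42) - (349/42)² = 345.2409.

345.24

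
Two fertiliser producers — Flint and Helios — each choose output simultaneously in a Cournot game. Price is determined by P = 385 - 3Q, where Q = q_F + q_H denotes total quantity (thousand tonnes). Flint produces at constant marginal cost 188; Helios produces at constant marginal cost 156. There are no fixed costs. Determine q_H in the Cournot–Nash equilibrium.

29

Flint's profit: π_F = (385 - 3Q)q_F - (188q_F). Setting ∂π_F/∂q_F = 0: 197 - 6q_F - 3(q_H) = 0.
Helios's first-order condition: 229 - 6q_H - 3(q_F) = 0.
So q_F = (197 - 3q_H)/6 and q_H = (229 - 3q_F)/6.
Solving the pair: q_F = 55/3, q_H = 29.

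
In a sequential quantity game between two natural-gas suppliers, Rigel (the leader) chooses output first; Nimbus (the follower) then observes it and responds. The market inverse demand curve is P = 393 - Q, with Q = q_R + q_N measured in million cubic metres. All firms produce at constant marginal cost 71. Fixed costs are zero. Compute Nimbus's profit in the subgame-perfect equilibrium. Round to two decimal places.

The follower Nimbus best-responds to any q_R: π_N = (393 - Q)q_N - 71q_N.
Follower FOC: 322 - q_R - 2q_N = 0, so q_N(q_R) = (322 - q_R)/2.
The leader anticipates this reaction. Substituting into P = 393 - Q gives P = 232 - (1/2)q_R, so π_R = (232 - (1/2)q_R)q_R - 71q_R.
Leader FOC: 161 - q_R = 0, so q_R = 161.
Then q_N = (322 - 161)/2 = 161/2.
Price P = 393 - 483/2 = 303/2.
Nimbus's profit: (303/2 - 71)·(161/2) = 6480.2500.

6480.25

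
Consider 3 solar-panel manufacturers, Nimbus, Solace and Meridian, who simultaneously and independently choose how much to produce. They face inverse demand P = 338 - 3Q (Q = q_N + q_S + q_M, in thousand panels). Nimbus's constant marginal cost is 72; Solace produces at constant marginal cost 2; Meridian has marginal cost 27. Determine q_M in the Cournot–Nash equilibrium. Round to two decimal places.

Nimbus's profit: π_N = (338 - 3Q)q_N - (72q_N). Setting ∂π_N/∂q_N = 0: 266 - 6q_N - 3(q_S + q_M) = 0.
Solace's profit: π_S = (338 - 3Q)q_S - (2q_S). Setting ∂π_S/∂q_S = 0: 336 - 6q_S - 3(q_N + q_M) = 0.
Meridian's profit: π_M = (338 - 3Q)q_M - (27q_M). Setting ∂π_M/∂q_M = 0: 311 - 6q_M - 3(q_N + q_S) = 0.
Adding the 3 conditions: 913 − 6Q − 6Q = 0, i.e. Q = 913/12.
Back-substituting: q_N = (266 − 913/4)/3 = 151/12, q_S = (336 − 913/4)/3 = 431/12, q_M = (311 − 913/4)/3 = 331/12.

27.58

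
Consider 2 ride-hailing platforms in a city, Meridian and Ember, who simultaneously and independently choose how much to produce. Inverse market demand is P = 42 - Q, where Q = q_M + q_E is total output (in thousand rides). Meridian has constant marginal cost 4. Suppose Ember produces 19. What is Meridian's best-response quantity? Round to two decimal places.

9.50

With the rival's output fixed at 19, Meridian's profit is π_M = (42 - 19 - q_M)q_M - (4q_M) = (23 - q_M)q_M - (4q_M).
∂π_M/∂q_M = 19 - 2q_M = 0, so q_M = 19/2.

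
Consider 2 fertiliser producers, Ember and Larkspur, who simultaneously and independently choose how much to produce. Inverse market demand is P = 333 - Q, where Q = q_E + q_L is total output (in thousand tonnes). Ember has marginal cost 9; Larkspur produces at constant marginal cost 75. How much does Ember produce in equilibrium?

Ember's profit: π_E = (333 - Q)q_E - (9q_E). Setting ∂π_E/∂q_E = 0: 324 - 2q_E - (q_L) = 0.
Larkspur's first-order condition: 258 - 2q_L - (q_E) = 0.
Rearranging gives the reaction functions q_E = (324 - q_L)/2 and q_L = (258 - q_E)/2.
Substituting one into the other gives q_E = 130 and q_L = 64.

130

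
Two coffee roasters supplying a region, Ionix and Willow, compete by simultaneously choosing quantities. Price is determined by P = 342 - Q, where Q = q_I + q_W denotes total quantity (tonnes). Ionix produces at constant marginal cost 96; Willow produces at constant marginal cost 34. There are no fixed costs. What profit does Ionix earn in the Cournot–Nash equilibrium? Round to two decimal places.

Ionix's profit: π_I = (342 - Q)q_I - (96q_I). Setting ∂π_I/∂q_I = 0: 246 - 2q_I - (q_W) = 0.
Willow's first-order condition: 308 - 2q_W - (q_I) = 0.
So q_I = (246 - q_W)/2 and q_W = (308 - q_I)/2.
Solving the pair: q_I = 184/3, q_W = 370/3.
Price P = 342 - 554/3 = 472/3.
Ionix's profit: (472/3 - 96)·(184/3) = 3761.7778.

3761.78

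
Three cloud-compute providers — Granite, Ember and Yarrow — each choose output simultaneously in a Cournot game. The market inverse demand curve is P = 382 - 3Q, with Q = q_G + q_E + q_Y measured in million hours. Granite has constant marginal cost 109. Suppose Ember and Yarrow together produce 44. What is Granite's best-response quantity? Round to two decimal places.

23.50

With rivals' combined output fixed at 44, Granite's profit is π_G = (382 - 3·44 - 3q_G)q_G - (109q_G) = (250 - 3q_G)q_G - (109q_G).
∂π_G/∂q_G = 141 - 6q_G = 0, so q_G = 47/2.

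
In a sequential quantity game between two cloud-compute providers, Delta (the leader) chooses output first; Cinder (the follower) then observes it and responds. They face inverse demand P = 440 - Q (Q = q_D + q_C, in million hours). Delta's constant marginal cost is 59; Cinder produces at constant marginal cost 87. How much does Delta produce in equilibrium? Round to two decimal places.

204.50

Solve by backward induction. Given q_D, the follower Cinder maximises π_C = (440 - q_D - q_C)q_C - 87q_C.
Setting the follower's marginal profit to zero, 353 - q_D - 2q_C = 0, i.e. q_C = (353 - q_D)/2.
Delta substitutes q_C(q_D) into its own profit: π_D = q_D(440 - q_D - (353 - q_D)/2) - 59q_D = (527/2 - (1/2)q_D)q_D - 59q_D.
Leader FOC: 409/2 - q_D = 0, so q_D = 409/2.
Then q_C = (353 - 409/2)/2 = 297/4.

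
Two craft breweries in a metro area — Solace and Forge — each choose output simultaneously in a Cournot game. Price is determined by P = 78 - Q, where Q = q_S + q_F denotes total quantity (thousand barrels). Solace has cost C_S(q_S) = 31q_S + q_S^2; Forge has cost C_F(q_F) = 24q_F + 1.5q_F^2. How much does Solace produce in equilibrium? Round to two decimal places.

Solace's profit: π_S = (78 - Q)q_S - (31q_S + q_S²). Setting ∂π_S/∂q_S = 0: 47 - 4q_S - (q_F) = 0.
Forge's first-order condition: 54 - 5q_F - (q_S) = 0.
Rearranging gives the reaction functions q_S = (47 - q_F)/4 and q_F = (54 - q_S)/5.
Solving the pair: q_S = 181/19, q_F = 169/19.

9.53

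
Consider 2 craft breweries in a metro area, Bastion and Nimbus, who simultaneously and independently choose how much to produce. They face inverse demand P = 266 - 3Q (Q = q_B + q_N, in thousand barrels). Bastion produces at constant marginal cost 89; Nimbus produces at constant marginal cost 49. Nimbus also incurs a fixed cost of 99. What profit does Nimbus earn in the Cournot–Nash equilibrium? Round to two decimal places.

Bastion's profit: π_B = (266 - 3Q)q_B - (89q_B). Setting ∂π_B/∂q_B = 0: 177 - 6q_B - 3(q_N) = 0.
Nimbus's first-order condition: 217 - 6q_N - 3(q_B) = 0.
Best responses: q_B = (177 - 3q_N)/6, q_N = (217 - 3q_B)/6.
Substituting one into the other gives q_B = 137/9 and q_N = 257/9.
Price P = 266 - 3·(394/9) = 404/3.
Nimbus's profit: (404/3 - 49)·(257/9) - 99 = 2347.2593.

2347.26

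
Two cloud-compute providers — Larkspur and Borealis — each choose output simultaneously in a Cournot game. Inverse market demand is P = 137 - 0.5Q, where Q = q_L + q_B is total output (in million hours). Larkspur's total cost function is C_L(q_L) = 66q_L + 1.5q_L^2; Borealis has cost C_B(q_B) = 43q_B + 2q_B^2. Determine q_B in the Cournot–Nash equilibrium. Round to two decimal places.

17.24

Larkspur's profit: π_L = (137 - 0.5Q)q_L - (66q_L + (3/2)q_L²). Setting ∂π_L/∂q_L = 0: 71 - 4q_L - (1/2)(q_B) = 0.
Borealis's profit: π_B = (137 - 0.5Q)q_B - (43q_B + 2q_B²). Setting ∂π_B/∂q_B = 0: 94 - 5q_B - (1/2)(q_L) = 0.
So q_L = (71 - (1/2)q_B)/4 and q_B = (94 - (1/2)q_L)/5.
Solving the pair: q_L = 1232/79, q_B = 1362/79.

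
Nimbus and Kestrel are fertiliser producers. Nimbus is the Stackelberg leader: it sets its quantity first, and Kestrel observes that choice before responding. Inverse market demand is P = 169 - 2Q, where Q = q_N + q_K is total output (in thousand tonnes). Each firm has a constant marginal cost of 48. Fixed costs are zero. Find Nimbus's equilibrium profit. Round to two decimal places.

915.06

The follower Kestrel best-responds to any q_N: π_K = (169 - 2Q)q_K - 48q_K.
∂π_K/∂q_K = 121 - 2q_N - 4q_K = 0 gives the reaction function q_K = (121 - 2q_N)/4.
Nimbus substitutes q_K(q_N) into its own profit: π_N = q_N(169 - 2q_N - (121 - 2q_N)/2) - 48q_N = (217/2 - q_N)q_N - 48q_N.
Leader FOC: 121/2 - 2q_N = 0, so q_N = 121/4.
Then q_K = (121 - 2·(121/4))/4 = 121/8.
Price P = 169 - 2·(363/8) = 313/4.
Nimbus's profit: (313/4 - 48)·(121/4) = 915.0625.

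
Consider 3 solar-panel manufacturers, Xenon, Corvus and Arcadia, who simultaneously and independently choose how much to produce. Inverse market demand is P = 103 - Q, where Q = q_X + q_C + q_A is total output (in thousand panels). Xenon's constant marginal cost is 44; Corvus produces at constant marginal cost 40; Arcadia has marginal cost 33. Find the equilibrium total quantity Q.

Xenon's profit: π_X = (103 - Q)q_X - (44q_X). Setting ∂π_X/∂q_X = 0: 59 - 2q_X - (q_C + q_A) = 0.
Corvus's first-order condition: 63 - 2q_C - (q_X + q_A) = 0.
Arcadia's first-order condition: 70 - 2q_A - (q_X + q_C) = 0.
Adding the 3 conditions: 192 − 2Q − 2Q = 0, i.e. Q = 48.
Back-substituting: q_X = (59 − 48) = 11, q_C = (63 − 48) = 15, q_A = (70 − 48) = 22.
Total output Q = 11 + 15 + 22 = 48.

48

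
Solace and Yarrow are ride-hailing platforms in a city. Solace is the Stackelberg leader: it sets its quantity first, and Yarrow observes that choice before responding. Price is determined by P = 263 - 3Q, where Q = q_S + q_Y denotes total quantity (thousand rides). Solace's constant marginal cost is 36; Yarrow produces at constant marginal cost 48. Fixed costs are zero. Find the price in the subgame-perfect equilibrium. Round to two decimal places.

95.75

The follower Yarrow best-responds to any q_S: π_Y = (263 - 3Q)q_Y - 48q_Y.
∂π_Y/∂q_Y = 215 - 3q_S - 6q_Y = 0 gives the reaction function q_Y = (215 - 3q_S)/6.
Solace substitutes q_Y(q_S) into its own profit: π_S = q_S(263 - 3q_S - (215 - 3q_S)/2) - 36q_S = (311/2 - (3/2)q_S)q_S - 36q_S.
The leader's first-order condition 239/2 - 3q_S = 0 yields q_S = 239/6.
Then q_Y = (215 - 3·(239/6))/6 = 191/12.
Total output Q = 223/4, so price P = 263 - 3·(223/4) = 383/4.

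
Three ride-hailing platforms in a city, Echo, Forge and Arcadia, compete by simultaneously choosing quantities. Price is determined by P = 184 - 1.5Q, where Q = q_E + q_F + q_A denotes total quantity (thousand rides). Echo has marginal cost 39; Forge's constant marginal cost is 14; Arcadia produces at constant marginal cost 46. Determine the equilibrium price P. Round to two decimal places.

70.75

Echo's profit: π_E = (184 - 1.5Q)q_E - (39q_E). Setting ∂π_E/∂q_E = 0: 145 - 3q_E - (3/2)(q_F + q_A) = 0.
Forge's profit: π_F = (184 - 1.5Q)q_F - (14q_F). Setting ∂π_F/∂q_F = 0: 170 - 3q_F - (3/2)(q_E + q_A) = 0.
Arcadia's profit: π_A = (184 - 1.5Q)q_A - (46q_A). Setting ∂π_A/∂q_A = 0: 138 - 3q_A - (3/2)(q_E + q_F) = 0.
Adding the 3 conditions: 453 − 3Q − 3Q = 0, i.e. Q = 151/2.
Back-substituting: q_E = (145 − 453/4)/(3/2) = 127/6, q_F = (170 − 453/4)/(3/2) = 227/6, q_A = (138 − 453/4)/(3/2) = 33/2.
Total output Q = 151/2, so price P = 184 - (3/2)·(151/2) = 283/4.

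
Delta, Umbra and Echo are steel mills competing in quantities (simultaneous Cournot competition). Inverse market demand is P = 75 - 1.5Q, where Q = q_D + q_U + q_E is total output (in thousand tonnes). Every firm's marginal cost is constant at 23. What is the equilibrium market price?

Each firm earns π_i = (75 - 1.5Q)q_i - 23q_i.
Setting ∂π_i/∂q_i = 0 with rivals' quantities fixed: 52 - 3q_i - (3/2)·Σ_{j≠i} q_j = 0.
With identical firms every q_j equals q_i, so Σ_{j≠i} q_j = 2q_i and 52 = 6q_i, giving q_i = 26/3.
Total output Q = 26, so price P = 75 - (3/2)·26 = 36.

36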